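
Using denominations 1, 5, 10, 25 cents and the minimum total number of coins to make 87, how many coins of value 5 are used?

0

Greedy: take as many of the largest coin as possible, then repeat with the remainder.
87 − 3×25→12 − 1×10→2 − 2×1→0
Count of 5: 0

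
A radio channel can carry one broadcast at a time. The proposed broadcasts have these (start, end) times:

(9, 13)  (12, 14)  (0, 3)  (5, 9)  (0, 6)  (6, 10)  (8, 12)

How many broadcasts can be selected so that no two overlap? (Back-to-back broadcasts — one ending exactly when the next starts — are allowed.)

Sorted by end: (0,3)  (0,6)  (5,9)  (6,10)  (8,12)  (9,13)  (12,14)
take (0,3); take (5,9); skip (8,12); take (9,13).
Selected 3 broadcasts.

3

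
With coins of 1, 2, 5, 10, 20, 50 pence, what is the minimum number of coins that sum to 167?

6

167 = 3×50 + 1×10 + 1×5 + 1×2
Total coins = 3 + 1 + 1 + 1 = 6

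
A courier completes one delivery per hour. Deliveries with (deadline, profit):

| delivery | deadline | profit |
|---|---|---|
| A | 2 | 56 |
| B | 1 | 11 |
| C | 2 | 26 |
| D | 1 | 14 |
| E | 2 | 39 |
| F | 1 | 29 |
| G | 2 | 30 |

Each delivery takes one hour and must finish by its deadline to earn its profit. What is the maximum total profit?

95

By profit: A(d2,56), E(d2,39), G(d2,30), F(d1,29), C(d2,26), D(d1,14), B(d1,11)
A→slot 2; E→slot 1; G skipped; F skipped; C skipped; D skipped; B skipped.
Profit = 39 + 56 = 95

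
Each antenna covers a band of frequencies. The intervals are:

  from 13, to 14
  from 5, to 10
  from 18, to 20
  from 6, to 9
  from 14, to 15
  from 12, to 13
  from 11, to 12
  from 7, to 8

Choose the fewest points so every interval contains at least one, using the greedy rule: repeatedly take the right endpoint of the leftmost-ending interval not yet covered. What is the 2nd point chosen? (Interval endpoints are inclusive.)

12

Process intervals by earliest right end; each time one isn't hit yet, stab at its right endpoint.
Sorted: [7,8] [6,9] [5,10] [11,12] [12,13] [13,14] [14,15] [18,20]
{[7,8],[6,9],[5,10]} hit by 8; {[11,12],[12,13]} hit by 12; {[13,14],[14,15]} hit by 14; {[18,20]} hit by 20.
Points: 8, 12, 14, 20 (4 total).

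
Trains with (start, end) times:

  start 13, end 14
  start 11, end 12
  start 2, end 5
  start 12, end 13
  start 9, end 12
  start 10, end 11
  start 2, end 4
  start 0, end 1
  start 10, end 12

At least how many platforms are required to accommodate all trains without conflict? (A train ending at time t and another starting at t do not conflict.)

The answer is the maximum number of intervals overlapping at any instant.
Events (time:±→running): 0:+→1 1:-→0 2:+→1 2:+→2 4:-→1 5:-→0 9:+→1 10:+→2 10:+→3 … peak 3.

3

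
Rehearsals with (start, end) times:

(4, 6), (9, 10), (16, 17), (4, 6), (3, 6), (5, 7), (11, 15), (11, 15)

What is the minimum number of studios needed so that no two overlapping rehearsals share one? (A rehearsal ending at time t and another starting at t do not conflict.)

4

Count concurrent intervals with a sweep; the peak is the room count.
starts: [3, 4, 4, 5, 9, 11, 11, 16]
ends:   [6, 6, 6, 7, 10, 15, 15, 17]
s3→1 s4→2 s4→3 s5→4  — peak 4.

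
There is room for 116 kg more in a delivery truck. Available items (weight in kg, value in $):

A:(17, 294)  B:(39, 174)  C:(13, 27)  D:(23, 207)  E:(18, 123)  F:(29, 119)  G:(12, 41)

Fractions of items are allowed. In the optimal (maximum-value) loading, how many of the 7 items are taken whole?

Greedy by value/weight ratio, highest first.
Ratios (sorted): A 17.29, D 9.00, E 6.83, B 4.46, F 4.10, G 3.42, C 2.08
take A (17 @ 294); take D (23 @ 207); take E (18 @ 123); take B (39 @ 174); take 19/29 of F → 77.97. Capacity used 116/116.
4 item(s) taken whole; one partial (take 19/29 of F).

4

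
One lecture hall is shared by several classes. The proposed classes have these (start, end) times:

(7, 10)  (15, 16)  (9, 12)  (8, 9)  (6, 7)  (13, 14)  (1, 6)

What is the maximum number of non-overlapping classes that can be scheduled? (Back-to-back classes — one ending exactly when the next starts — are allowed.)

6

Greedy by earliest finish: after sorting by end time, pick each interval compatible with the last pick.
Sorted by end: (1,6)  (6,7)  (8,9)  (7,10)  (9,12)  (13,14)  (15,16)
take (1,6); take (6,7); take (8,9); take (9,12); take (13,14); take (15,16).
Selected 6 classes.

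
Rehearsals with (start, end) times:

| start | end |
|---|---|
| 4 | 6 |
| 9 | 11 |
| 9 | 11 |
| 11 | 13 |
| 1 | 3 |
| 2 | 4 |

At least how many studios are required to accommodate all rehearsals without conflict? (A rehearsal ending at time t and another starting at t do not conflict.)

The answer is the maximum number of intervals overlapping at any instant.
starts: [1, 2, 4, 9, 9, 11]
ends:   [3, 4, 6, 11, 11, 13]
s1→1 s2→2  — peak 2.

2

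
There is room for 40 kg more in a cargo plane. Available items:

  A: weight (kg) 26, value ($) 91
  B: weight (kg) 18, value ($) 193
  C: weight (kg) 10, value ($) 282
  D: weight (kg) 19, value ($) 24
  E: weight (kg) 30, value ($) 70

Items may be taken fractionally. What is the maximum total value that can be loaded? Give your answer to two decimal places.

Sort by value per unit weight and fill in that order.
Ratios (sorted): C 28.20, B 10.72, A 3.50, E 2.33, D 1.26
take C (10 @ 282); take B (18 @ 193); take 12/26 of A → 42.00. Capacity used 40/40.
Total value = 517.00

517.00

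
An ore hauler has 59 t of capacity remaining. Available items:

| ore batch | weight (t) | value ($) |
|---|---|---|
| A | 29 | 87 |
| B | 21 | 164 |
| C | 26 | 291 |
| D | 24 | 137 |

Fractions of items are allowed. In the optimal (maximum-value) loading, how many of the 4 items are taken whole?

2

Greedy by value/weight ratio, highest first.
Ratios (sorted): C 11.19, B 7.81, D 5.71, A 3.00
take C (26 @ 291); take B (21 @ 164); take 12/24 of D → 68.50. Capacity used 59/59.
2 item(s) taken whole; one partial (take 12/24 of D).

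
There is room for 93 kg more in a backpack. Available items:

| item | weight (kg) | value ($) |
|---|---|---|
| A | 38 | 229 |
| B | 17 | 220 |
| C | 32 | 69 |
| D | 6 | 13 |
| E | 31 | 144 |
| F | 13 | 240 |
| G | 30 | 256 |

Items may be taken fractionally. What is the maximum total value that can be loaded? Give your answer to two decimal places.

Sort by value per unit weight and fill in that order.
Ratios (sorted): F 18.46, B 12.94, G 8.53, A 6.03, E 4.65, D 2.17, C 2.16
take F (13 @ 240); take B (17 @ 220); take G (30 @ 256); take 33/38 of A → 198.87. Capacity used 93/93.
Total value = 914.87

914.87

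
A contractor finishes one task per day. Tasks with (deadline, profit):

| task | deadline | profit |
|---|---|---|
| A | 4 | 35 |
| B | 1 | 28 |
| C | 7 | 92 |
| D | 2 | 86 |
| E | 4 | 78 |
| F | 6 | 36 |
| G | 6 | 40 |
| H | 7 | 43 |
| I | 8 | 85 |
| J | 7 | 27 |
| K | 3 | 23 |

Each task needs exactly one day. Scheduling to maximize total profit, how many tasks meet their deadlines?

By profit: C(d7,92), D(d2,86), I(d8,85), E(d4,78), H(d7,43), G(d6,40), F(d6,36), A(d4,35), B(d1,28), J(d7,27), K(d3,23)
C→slot 7; D→slot 2; I→slot 8; E→slot 4; H→slot 6; G→slot 5; F→slot 3; A→slot 1; B skipped; J skipped; K skipped.
8 of 11 scheduled.

8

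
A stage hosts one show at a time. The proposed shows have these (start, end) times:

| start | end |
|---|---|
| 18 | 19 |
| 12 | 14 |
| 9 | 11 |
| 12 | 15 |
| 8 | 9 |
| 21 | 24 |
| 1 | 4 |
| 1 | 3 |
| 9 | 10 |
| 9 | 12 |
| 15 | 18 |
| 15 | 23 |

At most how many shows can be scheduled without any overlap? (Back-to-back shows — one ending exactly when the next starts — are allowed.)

Greedy by earliest finish: after sorting by end time, pick each interval compatible with the last pick.
Sorted by end: (1,3)  (1,4)  (8,9)  (9,10)  (9,11)  (9,12)  (12,14)  (12,15)  (15,18)  (18,19)  (15,23)  (21,24)
take (1,3); take (8,9); take (9,10); take (12,14); skip (12,15); take (15,18); take (18,19); take (21,24).
Selected 7 shows.

7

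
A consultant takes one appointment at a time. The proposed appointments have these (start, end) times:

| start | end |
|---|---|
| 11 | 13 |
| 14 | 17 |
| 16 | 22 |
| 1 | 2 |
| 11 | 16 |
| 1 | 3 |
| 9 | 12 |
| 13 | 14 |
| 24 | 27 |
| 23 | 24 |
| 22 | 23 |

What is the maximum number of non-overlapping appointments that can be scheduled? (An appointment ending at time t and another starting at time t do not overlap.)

7

Sort by end time and greedily take each interval whose start is ≥ the last chosen end.
Sorted by end: (1,2)  (1,3)  (9,12)  (11,13)  (13,14)  (11,16)  (14,17)  (16,22)  (22,23)  (23,24)  (24,27)
take (1,2); take (9,12); skip (11,13); take (13,14); take (14,17); take (22,23); take (23,24); take (24,27).
Selected 7 appointments.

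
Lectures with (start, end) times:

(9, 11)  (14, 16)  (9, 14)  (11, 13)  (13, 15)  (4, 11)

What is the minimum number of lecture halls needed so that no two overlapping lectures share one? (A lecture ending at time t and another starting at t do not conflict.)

starts: [4, 9, 9, 11, 13, 14]
ends:   [11, 11, 13, 14, 15, 16]
s4→1 s9→2 s9→3  — peak 3.

3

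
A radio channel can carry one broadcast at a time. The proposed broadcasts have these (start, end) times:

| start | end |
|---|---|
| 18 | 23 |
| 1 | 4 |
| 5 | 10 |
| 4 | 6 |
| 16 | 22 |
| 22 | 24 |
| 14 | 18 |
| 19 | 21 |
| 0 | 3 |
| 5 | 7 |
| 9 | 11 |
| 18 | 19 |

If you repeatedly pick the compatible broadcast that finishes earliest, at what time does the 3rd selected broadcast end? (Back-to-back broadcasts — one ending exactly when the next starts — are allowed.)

Greedy by earliest finish: after sorting by end time, pick each interval compatible with the last pick.
By end time: (0,3), (1,4), (4,6), (5,7), (5,10), (9,11), (14,18), (18,19), (19,21), (16,22), (18,23), (22,24).
Pick (0,3); next start ≥ 3 → (4,6); next start ≥ 6 → (9,11); next start ≥ 11 → (14,18); next start ≥ 18 → (18,19); next start ≥ 19 → (19,21); next start ≥ 21 → (22,24).
Selected: (0,3) (4,6) (9,11) (14,18) (18,19) (19,21) (22,24)

11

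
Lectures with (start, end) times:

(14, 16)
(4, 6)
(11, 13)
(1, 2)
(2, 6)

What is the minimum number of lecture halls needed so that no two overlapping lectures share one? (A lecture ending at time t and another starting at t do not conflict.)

The answer is the maximum number of intervals overlapping at any instant.
Events (time:±→running): 1:+→1 2:-→0 2:+→1 4:+→2 … peak 2.

2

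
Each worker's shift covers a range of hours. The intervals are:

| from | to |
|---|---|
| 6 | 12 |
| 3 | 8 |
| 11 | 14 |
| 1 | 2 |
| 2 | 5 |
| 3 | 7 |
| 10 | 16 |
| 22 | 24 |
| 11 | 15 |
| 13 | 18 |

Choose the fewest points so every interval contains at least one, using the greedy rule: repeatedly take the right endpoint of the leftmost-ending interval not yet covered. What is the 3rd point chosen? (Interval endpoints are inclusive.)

14

By right end: [1,2]  [2,5]  [3,7]  [3,8]  [6,12]  [11,14]  [11,15]  [10,16]  [13,18]  [22,24]
[1,2] uncovered → point at 2; [3,7] uncovered → point at 7; [11,14] uncovered → point at 14; [22,24] uncovered → point at 24.
Points: 2, 7, 14, 24 (4 total).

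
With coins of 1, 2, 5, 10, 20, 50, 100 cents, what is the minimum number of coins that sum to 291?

291 − 2×100→91 − 1×50→41 − 2×20→1 − 1×1→0
Total coins = 2 + 1 + 2 + 1 = 6

6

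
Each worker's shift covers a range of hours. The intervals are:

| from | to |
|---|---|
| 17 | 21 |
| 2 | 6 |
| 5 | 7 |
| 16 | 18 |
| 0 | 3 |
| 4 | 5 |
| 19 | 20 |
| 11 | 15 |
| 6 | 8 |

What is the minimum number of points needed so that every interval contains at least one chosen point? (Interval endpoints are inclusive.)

6

Process intervals by earliest right end; each time one isn't hit yet, stab at its right endpoint.
Sorted: [0,3] [4,5] [2,6] [5,7] [6,8] [11,15] [16,18] [19,20] [17,21]
{[0,3]} hit by 3; {[4,5],[2,6],[5,7]} hit by 5; {[6,8]} hit by 8; {[11,15]} hit by 15; {[16,18]} hit by 18; {[19,20],[17,21]} hit by 20.
Points: 3, 5, 8, 15, 18, 20 (6 total).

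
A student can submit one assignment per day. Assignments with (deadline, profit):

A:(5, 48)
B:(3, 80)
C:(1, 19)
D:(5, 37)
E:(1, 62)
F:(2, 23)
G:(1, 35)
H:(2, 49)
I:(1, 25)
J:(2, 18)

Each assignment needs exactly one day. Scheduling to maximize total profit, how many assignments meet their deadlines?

Take jobs in profit order; each goes to the latest open slot no later than its deadline.
Profit order: B=80 E=62 H=49 A=48 D=37 G=35 I=25 F=23 C=19 J=18
Assign: B→slot 3, E→slot 1, H→slot 2, A→slot 5, D→slot 4, G skipped, I skipped, F skipped, C skipped, J skipped.
Slots: [1:E] [2:H] [3:B] [4:D] [5:A]
5 of 10 scheduled.

5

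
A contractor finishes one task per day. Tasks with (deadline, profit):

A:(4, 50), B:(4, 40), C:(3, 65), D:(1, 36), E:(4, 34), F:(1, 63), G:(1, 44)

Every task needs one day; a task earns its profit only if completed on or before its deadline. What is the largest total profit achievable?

218

By profit: C(d3,65), F(d1,63), A(d4,50), G(d1,44), B(d4,40), D(d1,36), E(d4,34)
C→slot 3; F→slot 1; A→slot 4; G skipped; B→slot 2; D skipped; E skipped.
Profit = 63 + 40 + 65 + 50 = 218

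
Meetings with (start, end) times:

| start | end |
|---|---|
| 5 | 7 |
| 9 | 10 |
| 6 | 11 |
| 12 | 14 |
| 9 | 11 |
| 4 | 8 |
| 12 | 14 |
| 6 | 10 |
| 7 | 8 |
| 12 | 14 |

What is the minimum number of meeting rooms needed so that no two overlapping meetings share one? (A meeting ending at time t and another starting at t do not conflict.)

4

Count concurrent intervals with a sweep; the peak is the room count.
Events (time:±→running): 4:+→1 5:+→2 6:+→3 6:+→4 … peak 4.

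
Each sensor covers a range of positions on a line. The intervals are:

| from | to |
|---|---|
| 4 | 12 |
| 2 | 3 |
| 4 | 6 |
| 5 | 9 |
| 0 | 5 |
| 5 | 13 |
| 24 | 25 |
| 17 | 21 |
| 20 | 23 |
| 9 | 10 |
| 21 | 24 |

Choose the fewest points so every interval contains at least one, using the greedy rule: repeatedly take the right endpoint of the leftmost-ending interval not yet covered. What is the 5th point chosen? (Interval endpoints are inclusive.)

By right end: [2,3]  [0,5]  [4,6]  [5,9]  [9,10]  [4,12]  [5,13]  [17,21]  [20,23]  [21,24]  [24,25]
[2,3] uncovered → point at 3; [4,6] uncovered → point at 6; [9,10] uncovered → point at 10; [17,21] uncovered → point at 21; [24,25] uncovered → point at 25.
Points: 3, 6, 10, 21, 25 (5 total).

25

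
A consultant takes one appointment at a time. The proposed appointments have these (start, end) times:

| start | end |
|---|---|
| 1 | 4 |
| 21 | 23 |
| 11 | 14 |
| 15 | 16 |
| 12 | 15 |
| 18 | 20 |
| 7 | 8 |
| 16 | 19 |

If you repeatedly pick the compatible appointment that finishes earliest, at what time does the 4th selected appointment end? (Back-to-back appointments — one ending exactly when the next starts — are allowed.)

16

By end time: (1,4), (7,8), (11,14), (12,15), (15,16), (16,19), (18,20), (21,23).
Pick (1,4); next start ≥ 4 → (7,8); next start ≥ 8 → (11,14); next start ≥ 14 → (15,16); next start ≥ 16 → (16,19); next start ≥ 19 → (21,23).
Selected: (1,4) (7,8) (11,14) (15,16) (16,19) (21,23)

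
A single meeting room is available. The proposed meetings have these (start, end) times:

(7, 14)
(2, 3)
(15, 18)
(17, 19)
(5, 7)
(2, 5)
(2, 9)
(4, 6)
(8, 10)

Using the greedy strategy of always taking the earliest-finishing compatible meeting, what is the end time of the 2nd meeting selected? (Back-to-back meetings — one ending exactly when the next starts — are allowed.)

Sorted by end: (2,3)  (2,5)  (4,6)  (5,7)  (2,9)  (8,10)  (7,14)  (15,18)  (17,19)
take (2,3); skip (2,5); take (4,6); skip (5,7); take (8,10); skip (7,14); take (15,18).
Selected: (2,3) (4,6) (8,10) (15,18)

6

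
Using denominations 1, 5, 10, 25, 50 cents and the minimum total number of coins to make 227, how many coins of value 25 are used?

Use the largest denomination that fits, subtract, and repeat.
227 = 4×50 + 1×25 + 2×1
Count of 25: 1

1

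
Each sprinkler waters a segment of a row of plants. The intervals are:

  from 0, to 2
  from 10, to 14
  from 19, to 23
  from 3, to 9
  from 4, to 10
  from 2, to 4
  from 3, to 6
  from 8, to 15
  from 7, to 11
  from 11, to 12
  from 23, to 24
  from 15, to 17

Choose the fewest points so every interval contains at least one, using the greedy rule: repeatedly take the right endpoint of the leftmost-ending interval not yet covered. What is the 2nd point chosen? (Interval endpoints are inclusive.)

6

Sort by right endpoint; whenever an interval is uncovered, place a point at its right end.
Sorted: [0,2] [2,4] [3,6] [3,9] [4,10] [7,11] [11,12] [10,14] [8,15] [15,17] [19,23] [23,24]
{[0,2],[2,4]} hit by 2; {[3,6],[3,9],[4,10]} hit by 6; {[7,11],[11,12],[10,14],[8,15]} hit by 11; {[15,17]} hit by 17; {[19,23],[23,24]} hit by 23.
Points: 2, 6, 11, 17, 23 (5 total).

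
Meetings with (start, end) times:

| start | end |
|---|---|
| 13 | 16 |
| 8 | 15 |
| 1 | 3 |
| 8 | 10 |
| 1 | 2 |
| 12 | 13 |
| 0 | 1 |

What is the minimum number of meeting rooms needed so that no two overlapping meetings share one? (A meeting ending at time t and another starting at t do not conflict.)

The answer is the maximum number of intervals overlapping at any instant.
starts: [0, 1, 1, 8, 8, 12, 13]
ends:   [1, 2, 3, 10, 13, 15, 16]
s0→1 e1→0 s1→1 s1→2  — peak 2.

2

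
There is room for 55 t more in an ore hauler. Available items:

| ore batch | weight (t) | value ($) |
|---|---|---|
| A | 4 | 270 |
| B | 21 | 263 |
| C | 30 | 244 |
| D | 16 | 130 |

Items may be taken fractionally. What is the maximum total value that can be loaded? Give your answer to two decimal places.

Sort by value per unit weight and fill in that order.
Ratios (sorted): A 67.50, B 12.52, C 8.13, D 8.12
take A (4 @ 270); take B (21 @ 263); take C (30 @ 244). Capacity used 55/55.
Total value = 777.00

777.00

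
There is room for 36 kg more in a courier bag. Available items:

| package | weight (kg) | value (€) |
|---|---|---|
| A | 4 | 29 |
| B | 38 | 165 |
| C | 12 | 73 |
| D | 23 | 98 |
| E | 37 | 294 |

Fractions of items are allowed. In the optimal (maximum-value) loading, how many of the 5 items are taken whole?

Ratios (sorted): E 7.95, A 7.25, C 6.08, B 4.34, D 4.26
take 36/37 of E → 286.05. Capacity used 36/36.
0 item(s) taken whole; one partial (take 36/37 of E).

0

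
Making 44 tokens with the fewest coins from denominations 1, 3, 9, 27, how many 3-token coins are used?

2

Greedy: take as many of the largest coin as possible, then repeat with the remainder.
44 = 1×27 + 1×9 + 2×3 + 2×1
Count of 3: 2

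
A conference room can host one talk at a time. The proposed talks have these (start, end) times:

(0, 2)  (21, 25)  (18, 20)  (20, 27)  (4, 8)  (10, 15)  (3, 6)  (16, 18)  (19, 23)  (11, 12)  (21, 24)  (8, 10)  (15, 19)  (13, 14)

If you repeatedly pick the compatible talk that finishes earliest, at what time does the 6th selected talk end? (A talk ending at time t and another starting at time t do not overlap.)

18

Sort by end time and greedily take each interval whose start is ≥ the last chosen end.
By end time: (0,2), (3,6), (4,8), (8,10), (11,12), (13,14), (10,15), (16,18), (15,19), (18,20), (19,23), (21,24), (21,25), (20,27).
Pick (0,2); next start ≥ 2 → (3,6); next start ≥ 6 → (8,10); next start ≥ 10 → (11,12); next start ≥ 12 → (13,14); next start ≥ 14 → (16,18); next start ≥ 18 → (18,20); next start ≥ 20 → (21,24).
Selected: (0,2) (3,6) (8,10) (11,12) (13,14) (16,18) (18,20) (21,24)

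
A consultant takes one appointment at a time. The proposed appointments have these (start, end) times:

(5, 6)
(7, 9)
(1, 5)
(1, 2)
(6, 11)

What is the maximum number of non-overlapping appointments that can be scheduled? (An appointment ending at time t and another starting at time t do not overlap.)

3

By end time: (1,2), (1,5), (5,6), (7,9), (6,11).
Pick (1,2); next start ≥ 2 → (5,6); next start ≥ 6 → (7,9).
Selected 3 appointments.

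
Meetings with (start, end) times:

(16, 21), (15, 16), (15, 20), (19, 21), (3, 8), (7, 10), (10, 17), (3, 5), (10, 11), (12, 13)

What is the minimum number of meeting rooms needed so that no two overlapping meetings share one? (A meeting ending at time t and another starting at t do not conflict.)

The answer is the maximum number of intervals overlapping at any instant.
Events (time:±→running): 3:+→1 3:+→2 5:-→1 7:+→2 8:-→1 10:-→0 10:+→1 10:+→2 11:-→1 12:+→2 13:-→1 15:+→2 15:+→3 … peak 3.

3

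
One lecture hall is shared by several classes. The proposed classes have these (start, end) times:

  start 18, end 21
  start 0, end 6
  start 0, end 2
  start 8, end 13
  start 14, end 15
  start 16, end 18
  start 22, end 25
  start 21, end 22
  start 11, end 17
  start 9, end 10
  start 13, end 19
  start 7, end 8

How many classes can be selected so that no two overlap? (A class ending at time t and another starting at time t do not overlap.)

By end time: (0,2), (0,6), (7,8), (9,10), (8,13), (14,15), (11,17), (16,18), (13,19), (18,21), (21,22), (22,25).
Pick (0,2); next start ≥ 2 → (7,8); next start ≥ 8 → (9,10); next start ≥ 10 → (14,15); next start ≥ 15 → (16,18); next start ≥ 18 → (18,21); next start ≥ 21 → (21,22); next start ≥ 22 → (22,25).
Selected 8 classes.

8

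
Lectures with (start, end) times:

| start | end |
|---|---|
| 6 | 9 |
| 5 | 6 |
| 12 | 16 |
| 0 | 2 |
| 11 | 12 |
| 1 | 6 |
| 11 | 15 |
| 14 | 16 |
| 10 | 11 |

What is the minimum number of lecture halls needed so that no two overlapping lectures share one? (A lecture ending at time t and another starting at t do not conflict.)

starts: [0, 1, 5, 6, 10, 11, 11, 12, 14]
ends:   [2, 6, 6, 9, 11, 12, 15, 16, 16]
s0→1 s1→2 e2→1 s5→2 e6→1 e6→0 s6→1 e9→0 s10→1 e11→0 s11→1 s11→2 e12→1 s12→2 s14→3  — peak 3.

3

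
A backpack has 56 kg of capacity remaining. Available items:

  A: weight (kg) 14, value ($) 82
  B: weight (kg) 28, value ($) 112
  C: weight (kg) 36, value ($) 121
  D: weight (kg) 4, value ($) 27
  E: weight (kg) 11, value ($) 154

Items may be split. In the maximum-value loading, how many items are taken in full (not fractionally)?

Greedy by value/weight ratio, highest first.
Ratios (sorted): E 14.00, D 6.75, A 5.86, B 4.00, C 3.36
take E (11 @ 154); take D (4 @ 27); take A (14 @ 82); take 27/28 of B → 108.00. Capacity used 56/56.
3 item(s) taken whole; one partial (take 27/28 of B).

3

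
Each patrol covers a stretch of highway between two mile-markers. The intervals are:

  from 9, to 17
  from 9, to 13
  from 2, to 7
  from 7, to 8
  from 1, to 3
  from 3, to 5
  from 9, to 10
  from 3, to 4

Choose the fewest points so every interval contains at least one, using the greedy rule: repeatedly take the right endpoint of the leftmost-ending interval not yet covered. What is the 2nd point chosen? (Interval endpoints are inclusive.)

Sorted: [1,3] [3,4] [3,5] [2,7] [7,8] [9,10] [9,13] [9,17]
{[1,3],[3,4],[3,5],[2,7]} hit by 3; {[7,8]} hit by 8; {[9,10],[9,13],[9,17]} hit by 10.
Points: 3, 8, 10 (3 total).

8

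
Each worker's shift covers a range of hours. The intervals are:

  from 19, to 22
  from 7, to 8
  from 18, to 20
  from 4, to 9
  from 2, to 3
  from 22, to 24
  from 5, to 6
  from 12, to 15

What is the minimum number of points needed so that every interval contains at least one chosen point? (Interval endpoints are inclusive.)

By right end: [2,3]  [5,6]  [7,8]  [4,9]  [12,15]  [18,20]  [19,22]  [22,24]
[2,3] uncovered → point at 3; [5,6] uncovered → point at 6; [7,8] uncovered → point at 8; [12,15] uncovered → point at 15; [18,20] uncovered → point at 20; [22,24] uncovered → point at 24.
Points: 3, 6, 8, 15, 20, 24 (6 total).

6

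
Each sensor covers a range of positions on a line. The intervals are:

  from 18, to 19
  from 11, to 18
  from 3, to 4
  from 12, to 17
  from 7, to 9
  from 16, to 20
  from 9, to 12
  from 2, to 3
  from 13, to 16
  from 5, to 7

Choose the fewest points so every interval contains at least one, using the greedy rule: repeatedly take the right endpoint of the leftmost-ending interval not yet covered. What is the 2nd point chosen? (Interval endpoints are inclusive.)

By right end: [2,3]  [3,4]  [5,7]  [7,9]  [9,12]  [13,16]  [12,17]  [11,18]  [18,19]  [16,20]
[2,3] uncovered → point at 3; [5,7] uncovered → point at 7; [9,12] uncovered → point at 12; [13,16] uncovered → point at 16; [18,19] uncovered → point at 19.
Points: 3, 7, 12, 16, 19 (5 total).

7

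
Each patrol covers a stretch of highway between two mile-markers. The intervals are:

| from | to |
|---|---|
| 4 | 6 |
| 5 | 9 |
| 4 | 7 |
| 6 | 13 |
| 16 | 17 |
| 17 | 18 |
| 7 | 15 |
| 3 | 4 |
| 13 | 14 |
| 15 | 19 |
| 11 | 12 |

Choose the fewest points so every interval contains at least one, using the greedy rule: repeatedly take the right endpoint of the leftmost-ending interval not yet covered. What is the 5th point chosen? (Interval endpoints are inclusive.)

17

Sorted: [3,4] [4,6] [4,7] [5,9] [11,12] [6,13] [13,14] [7,15] [16,17] [17,18] [15,19]
{[3,4],[4,6],[4,7]} hit by 4; {[5,9]} hit by 9; {[11,12],[6,13]} hit by 12; {[13,14],[7,15]} hit by 14; {[16,17],[17,18],[15,19]} hit by 17.
Points: 4, 9, 12, 14, 17 (5 total).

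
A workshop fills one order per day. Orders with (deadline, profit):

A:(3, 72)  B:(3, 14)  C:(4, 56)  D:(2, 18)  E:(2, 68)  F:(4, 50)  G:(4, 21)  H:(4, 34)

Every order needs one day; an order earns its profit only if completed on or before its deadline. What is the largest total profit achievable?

246

Profit order: A=72 E=68 C=56 F=50 H=34 G=21 D=18 B=14
Assign: A→slot 3, E→slot 2, C→slot 4, F→slot 1, H skipped, G skipped, D skipped, B skipped.
Slots: [1:F] [2:E] [3:A] [4:C]
Profit = 50 + 68 + 72 + 56 = 246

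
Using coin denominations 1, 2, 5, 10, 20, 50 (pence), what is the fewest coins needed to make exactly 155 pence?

155 = 3×50 + 1×5
Total coins = 3 + 1 = 4

4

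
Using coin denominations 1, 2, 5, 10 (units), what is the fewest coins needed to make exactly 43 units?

43 − 4×10→3 − 1×2→1 − 1×1→0
Total coins = 4 + 1 + 1 = 6

6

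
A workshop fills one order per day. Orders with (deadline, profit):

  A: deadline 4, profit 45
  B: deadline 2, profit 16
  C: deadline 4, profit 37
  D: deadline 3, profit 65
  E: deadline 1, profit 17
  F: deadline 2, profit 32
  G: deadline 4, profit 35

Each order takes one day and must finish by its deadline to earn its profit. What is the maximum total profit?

182

Take jobs in profit order; each goes to the latest open slot no later than its deadline.
Profit order: D=65 A=45 C=37 G=35 F=32 E=17 B=16
Assign: D→slot 3, A→slot 4, C→slot 2, G→slot 1, F skipped, E skipped, B skipped.
Slots: [1:G] [2:C] [3:D] [4:A]
Profit = 35 + 37 + 65 + 45 = 182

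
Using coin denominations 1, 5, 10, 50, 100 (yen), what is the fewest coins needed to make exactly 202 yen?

Use the largest denomination that fits, subtract, and repeat.
202 = 2×100 + 2×1
Total coins = 2 + 2 = 4

4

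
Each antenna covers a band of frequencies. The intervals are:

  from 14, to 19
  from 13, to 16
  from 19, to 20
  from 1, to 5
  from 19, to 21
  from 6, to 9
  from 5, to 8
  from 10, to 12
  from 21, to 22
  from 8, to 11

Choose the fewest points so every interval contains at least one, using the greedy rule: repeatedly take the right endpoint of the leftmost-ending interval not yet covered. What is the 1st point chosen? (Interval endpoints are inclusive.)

5

Sort by right endpoint; whenever an interval is uncovered, place a point at its right end.
Sorted: [1,5] [5,8] [6,9] [8,11] [10,12] [13,16] [14,19] [19,20] [19,21] [21,22]
{[1,5],[5,8]} hit by 5; {[6,9],[8,11]} hit by 9; {[10,12]} hit by 12; {[13,16],[14,19]} hit by 16; {[19,20],[19,21]} hit by 20; {[21,22]} hit by 22.
Points: 5, 9, 12, 16, 20, 22 (6 total).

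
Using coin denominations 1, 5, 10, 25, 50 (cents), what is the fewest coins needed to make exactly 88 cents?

6

88 − 1×50→38 − 1×25→13 − 1×10→3 − 3×1→0
Total coins = 1 + 1 + 1 + 3 = 6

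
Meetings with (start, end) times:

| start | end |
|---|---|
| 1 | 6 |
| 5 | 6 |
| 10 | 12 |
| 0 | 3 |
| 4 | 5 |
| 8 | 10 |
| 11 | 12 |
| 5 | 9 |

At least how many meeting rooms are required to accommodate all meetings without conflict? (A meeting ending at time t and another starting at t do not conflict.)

The answer is the maximum number of intervals overlapping at any instant.
Events (time:±→running): 0:+→1 1:+→2 3:-→1 4:+→2 5:-→1 5:+→2 5:+→3 … peak 3.

3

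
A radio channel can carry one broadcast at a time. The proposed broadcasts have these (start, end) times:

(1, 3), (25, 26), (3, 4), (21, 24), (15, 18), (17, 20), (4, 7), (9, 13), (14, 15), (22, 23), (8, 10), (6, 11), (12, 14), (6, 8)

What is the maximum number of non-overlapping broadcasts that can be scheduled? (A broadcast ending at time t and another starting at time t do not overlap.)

Order by finish time; keep every interval that doesn't clash with the previous kept one.
By end time: (1,3), (3,4), (4,7), (6,8), (8,10), (6,11), (9,13), (12,14), (14,15), (15,18), (17,20), (22,23), (21,24), (25,26).
Pick (1,3); next start ≥ 3 → (3,4); next start ≥ 4 → (4,7); next start ≥ 7 → (8,10); next start ≥ 10 → (12,14); next start ≥ 14 → (14,15); next start ≥ 15 → (15,18); next start ≥ 18 → (22,23); next start ≥ 23 → (25,26).
Selected 9 broadcasts.

9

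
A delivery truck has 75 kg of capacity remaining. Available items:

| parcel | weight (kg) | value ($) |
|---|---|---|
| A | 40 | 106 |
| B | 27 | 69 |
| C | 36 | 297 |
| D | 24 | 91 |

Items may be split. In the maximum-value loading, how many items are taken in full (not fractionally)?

2

Greedy by value/weight ratio, highest first.
Order: C (297/36=8.25) > D (91/24=3.79) > A (106/40=2.65) > B (69/27=2.56)
Fill: take C (36 @ 297) → take D (24 @ 91) → take 15/40 of A → 39.75; 75/75 used.
2 item(s) taken whole; one partial (take 15/40 of A).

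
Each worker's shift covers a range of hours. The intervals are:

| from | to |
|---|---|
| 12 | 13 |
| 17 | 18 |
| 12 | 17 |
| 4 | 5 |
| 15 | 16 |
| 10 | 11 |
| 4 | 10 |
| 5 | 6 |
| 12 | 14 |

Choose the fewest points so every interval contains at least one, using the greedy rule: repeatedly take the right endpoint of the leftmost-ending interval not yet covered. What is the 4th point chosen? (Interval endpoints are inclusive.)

16

Process intervals by earliest right end; each time one isn't hit yet, stab at its right endpoint.
Sorted: [4,5] [5,6] [4,10] [10,11] [12,13] [12,14] [15,16] [12,17] [17,18]
{[4,5],[5,6],[4,10]} hit by 5; {[10,11]} hit by 11; {[12,13],[12,14]} hit by 13; {[15,16],[12,17]} hit by 16; {[17,18]} hit by 18.
Points: 5, 11, 13, 16, 18 (5 total).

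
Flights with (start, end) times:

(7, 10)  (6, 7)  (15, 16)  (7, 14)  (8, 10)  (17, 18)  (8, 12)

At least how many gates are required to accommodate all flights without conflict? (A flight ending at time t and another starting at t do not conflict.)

4

The answer is the maximum number of intervals overlapping at any instant.
starts: [6, 7, 7, 8, 8, 15, 17]
ends:   [7, 10, 10, 12, 14, 16, 18]
s6→1 e7→0 s7→1 s7→2 s8→3 s8→4  — peak 4.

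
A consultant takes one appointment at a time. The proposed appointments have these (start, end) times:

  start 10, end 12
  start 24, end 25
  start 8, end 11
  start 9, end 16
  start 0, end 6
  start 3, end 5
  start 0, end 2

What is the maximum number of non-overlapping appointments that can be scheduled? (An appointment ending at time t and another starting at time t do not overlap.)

Sorted by end: (0,2)  (3,5)  (0,6)  (8,11)  (10,12)  (9,16)  (24,25)
take (0,2); take (3,5); skip (0,6); take (8,11); take (24,25).
Selected 4 appointments.

4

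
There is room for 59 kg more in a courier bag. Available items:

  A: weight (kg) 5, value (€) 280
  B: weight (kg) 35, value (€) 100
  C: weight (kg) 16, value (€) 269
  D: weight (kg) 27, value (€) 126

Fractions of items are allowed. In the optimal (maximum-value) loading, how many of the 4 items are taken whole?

Sort by value per unit weight and fill in that order.
Ratios (sorted): A 56.00, C 16.81, D 4.67, B 2.86
take A (5 @ 280); take C (16 @ 269); take D (27 @ 126); take 11/35 of B → 31.43. Capacity used 59/59.
3 item(s) taken whole; one partial (take 11/35 of B).

3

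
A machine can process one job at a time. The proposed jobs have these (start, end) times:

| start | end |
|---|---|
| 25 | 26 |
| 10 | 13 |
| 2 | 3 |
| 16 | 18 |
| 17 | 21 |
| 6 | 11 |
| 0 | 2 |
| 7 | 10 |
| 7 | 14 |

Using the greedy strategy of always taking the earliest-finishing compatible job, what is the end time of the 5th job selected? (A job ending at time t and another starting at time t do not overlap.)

18

Order by finish time; keep every interval that doesn't clash with the previous kept one.
By end time: (0,2), (2,3), (7,10), (6,11), (10,13), (7,14), (16,18), (17,21), (25,26).
Pick (0,2); next start ≥ 2 → (2,3); next start ≥ 3 → (7,10); next start ≥ 10 → (10,13); next start ≥ 13 → (16,18); next start ≥ 18 → (25,26).
Selected: (0,2) (2,3) (7,10) (10,13) (16,18) (25,26)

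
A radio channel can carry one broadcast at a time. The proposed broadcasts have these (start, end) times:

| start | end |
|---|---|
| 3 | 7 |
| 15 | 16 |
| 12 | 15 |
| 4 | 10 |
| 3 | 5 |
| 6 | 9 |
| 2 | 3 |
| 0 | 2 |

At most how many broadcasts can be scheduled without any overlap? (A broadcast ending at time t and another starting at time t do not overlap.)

6

Sort by end time and greedily take each interval whose start is ≥ the last chosen end.
By end time: (0,2), (2,3), (3,5), (3,7), (6,9), (4,10), (12,15), (15,16).
Pick (0,2); next start ≥ 2 → (2,3); next start ≥ 3 → (3,5); next start ≥ 5 → (6,9); next start ≥ 9 → (12,15); next start ≥ 15 → (15,16).
Selected 6 broadcasts.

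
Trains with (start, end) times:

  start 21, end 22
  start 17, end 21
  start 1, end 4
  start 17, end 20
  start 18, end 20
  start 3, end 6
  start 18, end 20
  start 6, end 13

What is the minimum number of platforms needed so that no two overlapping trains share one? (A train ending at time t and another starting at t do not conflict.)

starts: [1, 3, 6, 17, 17, 18, 18, 21]
ends:   [4, 6, 13, 20, 20, 20, 21, 22]
s1→1 s3→2 e4→1 e6→0 s6→1 e13→0 s17→1 s17→2 s18→3 s18→4  — peak 4.

4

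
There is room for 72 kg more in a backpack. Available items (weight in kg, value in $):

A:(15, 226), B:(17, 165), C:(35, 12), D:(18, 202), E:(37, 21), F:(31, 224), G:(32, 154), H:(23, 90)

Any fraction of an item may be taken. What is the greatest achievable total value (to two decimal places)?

Greedy by value/weight ratio, highest first.
Order: A (226/15=15.07) > D (202/18=11.22) > B (165/17=9.71) > F (224/31=7.23) > G (154/32=4.81) > H (90/23=3.91) > E (21/37=0.57) > C (12/35=0.34)
Fill: take A (15 @ 226) → take D (18 @ 202) → take B (17 @ 165) → take 22/31 of F → 158.97; 72/72 used.
Total value = 751.97

751.97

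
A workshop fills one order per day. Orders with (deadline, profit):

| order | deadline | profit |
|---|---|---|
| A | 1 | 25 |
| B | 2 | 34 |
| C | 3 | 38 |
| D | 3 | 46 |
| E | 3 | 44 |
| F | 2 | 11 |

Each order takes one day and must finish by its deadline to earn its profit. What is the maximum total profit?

128

Take jobs in profit order; each goes to the latest open slot no later than its deadline.
By profit: D(d3,46), E(d3,44), C(d3,38), B(d2,34), A(d1,25), F(d2,11)
D→slot 3; E→slot 2; C→slot 1; B skipped; A skipped; F skipped.
Profit = 38 + 44 + 46 = 128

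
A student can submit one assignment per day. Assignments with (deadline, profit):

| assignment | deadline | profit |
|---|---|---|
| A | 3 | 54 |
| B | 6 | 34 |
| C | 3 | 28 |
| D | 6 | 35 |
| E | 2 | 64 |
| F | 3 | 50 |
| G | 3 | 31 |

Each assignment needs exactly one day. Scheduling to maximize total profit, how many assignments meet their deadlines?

Take jobs in profit order; each goes to the latest open slot no later than its deadline.
Profit order: E=64 A=54 F=50 D=35 B=34 G=31 C=28
Assign: E→slot 2, A→slot 3, F→slot 1, D→slot 6, B→slot 5, G skipped, C skipped.
Slots: [1:F] [2:E] [3:A] [5:B] [6:D]
5 of 7 scheduled.

5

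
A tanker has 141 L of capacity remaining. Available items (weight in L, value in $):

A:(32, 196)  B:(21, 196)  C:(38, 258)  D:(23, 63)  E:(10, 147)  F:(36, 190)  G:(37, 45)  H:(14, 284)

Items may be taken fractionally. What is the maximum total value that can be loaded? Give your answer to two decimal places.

Order: H (284/14=20.29) > E (147/10=14.70) > B (196/21=9.33) > C (258/38=6.79) > A (196/32=6.12) > F (190/36=5.28) > D (63/23=2.74) > G (45/37=1.22)
Fill: take H (14 @ 284) → take E (10 @ 147) → take B (21 @ 196) → take C (38 @ 258) → take A (32 @ 196) → take 26/36 of F → 137.22; 141/141 used.
Total value = 1218.22

1218.22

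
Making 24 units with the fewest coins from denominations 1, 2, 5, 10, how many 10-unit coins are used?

2

24 = 2×10 + 2×2
Count of 10: 2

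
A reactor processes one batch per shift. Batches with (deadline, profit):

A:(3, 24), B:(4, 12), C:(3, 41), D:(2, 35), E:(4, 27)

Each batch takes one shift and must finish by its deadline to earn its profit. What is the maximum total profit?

By profit: C(d3,41), D(d2,35), E(d4,27), A(d3,24), B(d4,12)
C→slot 3; D→slot 2; E→slot 4; A→slot 1; B skipped.
Profit = 24 + 35 + 41 + 27 = 127

127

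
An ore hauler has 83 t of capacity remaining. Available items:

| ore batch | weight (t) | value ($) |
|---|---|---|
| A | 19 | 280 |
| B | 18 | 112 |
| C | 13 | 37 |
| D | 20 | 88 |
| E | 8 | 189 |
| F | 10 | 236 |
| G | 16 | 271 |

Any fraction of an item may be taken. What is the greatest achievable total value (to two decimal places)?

1140.80

Greedy by value/weight ratio, highest first.
Ratios (sorted): E 23.62, F 23.60, G 16.94, A 14.74, B 6.22, D 4.40, C 2.85
take E (8 @ 189); take F (10 @ 236); take G (16 @ 271); take A (19 @ 280); take B (18 @ 112); take 12/20 of D → 52.80. Capacity used 83/83.
Total value = 1140.80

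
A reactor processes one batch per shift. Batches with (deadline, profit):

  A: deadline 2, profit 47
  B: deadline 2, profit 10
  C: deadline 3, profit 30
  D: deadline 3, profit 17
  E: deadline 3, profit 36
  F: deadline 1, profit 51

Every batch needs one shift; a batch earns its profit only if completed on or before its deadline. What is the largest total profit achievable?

134

Profit order: F=51 A=47 E=36 C=30 D=17 B=10
Assign: F→slot 1, A→slot 2, E→slot 3, C skipped, D skipped, B skipped.
Slots: [1:F] [2:A] [3:E]
Profit = 51 + 47 + 36 = 134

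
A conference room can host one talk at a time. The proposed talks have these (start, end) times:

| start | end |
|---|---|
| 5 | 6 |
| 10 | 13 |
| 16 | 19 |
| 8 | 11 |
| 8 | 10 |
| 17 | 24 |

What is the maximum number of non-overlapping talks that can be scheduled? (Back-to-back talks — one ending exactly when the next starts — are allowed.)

4

Sorted by end: (5,6)  (8,10)  (8,11)  (10,13)  (16,19)  (17,24)
take (5,6); take (8,10); skip (8,11); take (10,13); take (16,19).
Selected 4 talks.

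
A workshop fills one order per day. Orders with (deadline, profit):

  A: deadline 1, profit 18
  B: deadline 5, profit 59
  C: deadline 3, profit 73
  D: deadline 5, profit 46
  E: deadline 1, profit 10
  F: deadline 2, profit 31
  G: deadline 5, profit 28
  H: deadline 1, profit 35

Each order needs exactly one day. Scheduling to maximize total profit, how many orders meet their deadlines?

Profit order: C=73 B=59 D=46 H=35 F=31 G=28 A=18 E=10
Assign: C→slot 3, B→slot 5, D→slot 4, H→slot 1, F→slot 2, G skipped, A skipped, E skipped.
Slots: [1:H] [2:F] [3:C] [4:D] [5:B]
5 of 8 scheduled.

5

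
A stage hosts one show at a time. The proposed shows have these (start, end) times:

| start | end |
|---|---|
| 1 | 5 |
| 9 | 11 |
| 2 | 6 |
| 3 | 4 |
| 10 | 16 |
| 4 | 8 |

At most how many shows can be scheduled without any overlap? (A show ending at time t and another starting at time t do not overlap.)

Sorted by end: (3,4)  (1,5)  (2,6)  (4,8)  (9,11)  (10,16)
take (3,4); take (4,8); take (9,11).
Selected 3 shows.

3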